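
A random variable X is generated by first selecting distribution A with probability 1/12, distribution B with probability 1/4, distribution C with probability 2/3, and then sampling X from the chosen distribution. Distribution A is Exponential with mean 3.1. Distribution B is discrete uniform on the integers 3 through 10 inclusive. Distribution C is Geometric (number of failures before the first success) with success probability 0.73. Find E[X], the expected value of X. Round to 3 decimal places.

2.130

Component means — A: 3.1; B: 6.5; C: 0.369863.
E[X] = 0.0833333·3.1 + 0.25·6.5 + 0.666667·0.369863 = 2.12991.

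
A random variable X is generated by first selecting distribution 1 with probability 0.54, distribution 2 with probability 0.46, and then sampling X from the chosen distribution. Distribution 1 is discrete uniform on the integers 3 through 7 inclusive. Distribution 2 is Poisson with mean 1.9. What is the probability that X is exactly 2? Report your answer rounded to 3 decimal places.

Conditional on each component, P(X = 2): 1: 0; 2: 0.269971.
By total probability, P(X = 2) = 0.54·0 + 0.46·0.269971 = 0.124187.

0.124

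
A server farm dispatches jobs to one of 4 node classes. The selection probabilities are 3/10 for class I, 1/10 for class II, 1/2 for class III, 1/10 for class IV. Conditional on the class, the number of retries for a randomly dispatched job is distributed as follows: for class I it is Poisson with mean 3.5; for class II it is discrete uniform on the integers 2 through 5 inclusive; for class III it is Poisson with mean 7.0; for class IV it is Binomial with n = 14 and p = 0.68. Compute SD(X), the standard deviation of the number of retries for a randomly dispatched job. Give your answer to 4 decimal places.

3.0326

Per component, I: μ=3.5, E[X²]=15.75; II: μ=3.5, E[X²]=13.5; III: μ=7, E[X²]=56; IV: μ=9.52, E[X²]=93.6768.
E[X] = 0.3·3.5 + 0.1·3.5 + 0.5·7 + 0.1·9.52 = 5.852.
E[X²] = 0.3·15.75 + 0.1·13.5 + 0.5·56 + 0.1·93.6768 = 43.4427.
Var(X) = E[X²] − (E[X])² = 43.4427 − 34.2459 = 9.19678.
SD(X) = √9.19678 = 3.03262.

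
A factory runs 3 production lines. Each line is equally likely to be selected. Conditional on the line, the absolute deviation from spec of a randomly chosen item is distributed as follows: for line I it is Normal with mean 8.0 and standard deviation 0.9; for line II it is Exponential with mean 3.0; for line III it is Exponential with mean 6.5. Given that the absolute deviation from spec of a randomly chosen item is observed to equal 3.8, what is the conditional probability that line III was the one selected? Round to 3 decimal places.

Likelihoods f(3.8 | ·): I: 8.27338e-06; II: 0.0939231; III: 0.0857416.
Posterior ∝ prior × likelihood. Numerator for III: 0.333333·0.0857416 = 0.0285805.
Normalizing constant: 0.333333·8.27338e-06 + 0.333333·0.0939231 + 0.333333·0.0857416 = 0.059891.
P(III | observation) = 0.0285805 / 0.059891 = 0.477209.

0.477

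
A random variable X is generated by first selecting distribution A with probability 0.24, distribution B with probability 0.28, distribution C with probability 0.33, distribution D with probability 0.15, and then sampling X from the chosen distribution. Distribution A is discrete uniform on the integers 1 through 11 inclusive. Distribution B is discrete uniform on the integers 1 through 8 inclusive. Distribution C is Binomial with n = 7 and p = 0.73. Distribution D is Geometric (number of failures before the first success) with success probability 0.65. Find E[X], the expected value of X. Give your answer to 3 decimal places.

Component means — A: 6; B: 4.5; C: 5.11; D: 0.538462.
E[X] = 0.24·6 + 0.28·4.5 + 0.33·5.11 + 0.15·0.538462 = 4.46707.

4.467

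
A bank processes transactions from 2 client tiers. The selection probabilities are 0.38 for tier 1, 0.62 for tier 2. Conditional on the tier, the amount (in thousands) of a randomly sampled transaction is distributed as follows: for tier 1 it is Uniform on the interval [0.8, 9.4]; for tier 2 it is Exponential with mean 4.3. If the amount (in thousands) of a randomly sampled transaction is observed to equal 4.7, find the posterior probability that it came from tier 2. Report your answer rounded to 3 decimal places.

Likelihoods f(4.7 | ·): 1: 0.116279; 2: 0.0779539.
Posterior ∝ prior × likelihood. Numerator for 2: 0.62·0.0779539 = 0.0483314.
Normalizing constant: 0.38·0.116279 + 0.62·0.0779539 = 0.0925174.
P(2 | observation) = 0.0483314 / 0.0925174 = 0.522403.

0.522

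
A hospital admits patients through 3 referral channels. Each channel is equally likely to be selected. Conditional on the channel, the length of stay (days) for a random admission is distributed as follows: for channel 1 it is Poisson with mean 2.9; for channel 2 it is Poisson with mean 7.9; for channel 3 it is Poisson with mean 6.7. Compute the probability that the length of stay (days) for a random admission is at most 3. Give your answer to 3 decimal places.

Conditional on each channel, P(X ≤ 3): 1: 0.669623; 2: 0.0453338; 3: 0.098808.
By total probability, P(X ≤ 3) = 0.333333·0.669623 + 0.333333·0.0453338 + 0.333333·0.098808 = 0.271255.

0.271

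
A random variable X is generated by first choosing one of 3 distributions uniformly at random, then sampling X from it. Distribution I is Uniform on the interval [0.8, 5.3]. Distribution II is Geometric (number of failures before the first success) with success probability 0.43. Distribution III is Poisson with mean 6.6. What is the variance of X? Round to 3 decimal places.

8.612

Per component, I: μ=3.05, E[X²]=10.99; II: μ=1.32558, E[X²]=4.83991; III: μ=6.6, E[X²]=50.16.
E[X] = 0.333333·3.05 + 0.333333·1.32558 + 0.333333·6.6 = 3.65853.
E[X²] = 0.333333·10.99 + 0.333333·4.83991 + 0.333333·50.16 = 21.9966.
Var(X) = E[X²] − (E[X])² = 21.9966 − 13.3848 = 8.61182.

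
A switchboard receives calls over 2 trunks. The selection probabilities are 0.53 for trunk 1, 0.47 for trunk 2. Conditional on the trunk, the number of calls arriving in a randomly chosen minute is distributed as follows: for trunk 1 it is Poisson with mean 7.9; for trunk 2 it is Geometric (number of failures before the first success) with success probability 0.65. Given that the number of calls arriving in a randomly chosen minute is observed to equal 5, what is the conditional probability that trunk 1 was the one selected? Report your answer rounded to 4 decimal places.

0.9691

Likelihoods P(X=5 | ·): 1: 0.0950666; 2: 0.00341392.
Posterior ∝ prior × likelihood. Numerator for 1: 0.53·0.0950666 = 0.0503853.
Normalizing constant: 0.53·0.0950666 + 0.47·0.00341392 = 0.0519898.
P(1 | observation) = 0.0503853 / 0.0519898 = 0.969137.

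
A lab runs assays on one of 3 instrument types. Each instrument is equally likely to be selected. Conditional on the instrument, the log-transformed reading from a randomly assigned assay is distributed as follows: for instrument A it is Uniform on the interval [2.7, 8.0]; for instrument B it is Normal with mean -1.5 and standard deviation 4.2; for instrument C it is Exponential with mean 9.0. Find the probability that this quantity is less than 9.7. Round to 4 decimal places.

Conditional on each instrument, P(X < 9.7): A: 1; B: 0.99617; C: 0.659649.
By total probability, P(X < 9.7) = 0.333333·1 + 0.333333·0.99617 + 0.333333·0.659649 = 0.885273.

0.8853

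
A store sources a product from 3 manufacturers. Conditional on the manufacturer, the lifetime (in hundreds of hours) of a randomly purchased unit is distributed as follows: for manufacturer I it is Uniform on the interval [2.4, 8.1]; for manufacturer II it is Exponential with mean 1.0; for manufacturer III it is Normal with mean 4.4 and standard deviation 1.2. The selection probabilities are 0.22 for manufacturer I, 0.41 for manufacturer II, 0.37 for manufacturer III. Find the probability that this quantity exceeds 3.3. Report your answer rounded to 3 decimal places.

0.504

Conditional on each manufacturer, P(X > 3.3): I: 0.842105; II: 0.0368832; III: 0.820341.
By total probability, P(X > 3.3) = 0.22·0.842105 + 0.41·0.0368832 + 0.37·0.820341 = 0.503912.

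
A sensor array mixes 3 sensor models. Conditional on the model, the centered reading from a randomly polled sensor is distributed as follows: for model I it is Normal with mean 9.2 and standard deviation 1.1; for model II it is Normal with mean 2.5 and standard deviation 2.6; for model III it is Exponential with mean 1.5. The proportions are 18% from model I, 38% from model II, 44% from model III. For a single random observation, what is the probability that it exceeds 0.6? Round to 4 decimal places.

Conditional on each model, P(X > 0.6): I: 1; II: 0.76754; III: 0.67032.
By total probability, P(X > 0.6) = 0.18·1 + 0.38·0.76754 + 0.44·0.67032 = 0.766606.

0.7666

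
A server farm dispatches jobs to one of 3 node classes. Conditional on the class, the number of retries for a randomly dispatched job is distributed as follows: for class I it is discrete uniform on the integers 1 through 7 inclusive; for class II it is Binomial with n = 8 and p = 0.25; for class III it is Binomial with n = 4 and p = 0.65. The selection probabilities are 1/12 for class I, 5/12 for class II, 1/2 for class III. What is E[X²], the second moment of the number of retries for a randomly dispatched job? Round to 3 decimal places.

For each component E[X²] = Var + (mean)², giving I: 20; II: 5.5; III: 7.67.
Overall E[X²] = 0.0833333·20 + 0.416667·5.5 + 0.5·7.67 = 7.79333.

7.793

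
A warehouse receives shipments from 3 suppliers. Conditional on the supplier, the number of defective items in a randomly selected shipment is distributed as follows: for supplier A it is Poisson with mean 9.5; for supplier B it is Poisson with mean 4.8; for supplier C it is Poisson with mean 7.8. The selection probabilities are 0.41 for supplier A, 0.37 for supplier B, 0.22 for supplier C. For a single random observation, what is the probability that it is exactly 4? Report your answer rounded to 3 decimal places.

0.092

Conditional on each supplier, P(X = 4): A: 0.025403; B: 0.182029; C: 0.0631932.
By total probability, P(X = 4) = 0.41·0.025403 + 0.37·0.182029 + 0.22·0.0631932 = 0.0916684.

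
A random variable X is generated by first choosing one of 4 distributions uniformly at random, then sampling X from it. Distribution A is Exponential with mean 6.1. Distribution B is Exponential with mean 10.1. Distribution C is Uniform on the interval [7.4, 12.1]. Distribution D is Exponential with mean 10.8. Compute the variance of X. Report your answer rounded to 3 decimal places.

67.746

Per component, A: μ=6.1, E[X²]=74.42; B: μ=10.1, E[X²]=204.02; C: μ=9.75, E[X²]=96.9033; D: μ=10.8, E[X²]=233.28.
E[X] = 0.25·6.1 + 0.25·10.1 + 0.25·9.75 + 0.25·10.8 = 9.1875.
E[X²] = 0.25·74.42 + 0.25·204.02 + 0.25·96.9033 + 0.25·233.28 = 152.156.
Var(X) = E[X²] − (E[X])² = 152.156 − 84.4102 = 67.7457.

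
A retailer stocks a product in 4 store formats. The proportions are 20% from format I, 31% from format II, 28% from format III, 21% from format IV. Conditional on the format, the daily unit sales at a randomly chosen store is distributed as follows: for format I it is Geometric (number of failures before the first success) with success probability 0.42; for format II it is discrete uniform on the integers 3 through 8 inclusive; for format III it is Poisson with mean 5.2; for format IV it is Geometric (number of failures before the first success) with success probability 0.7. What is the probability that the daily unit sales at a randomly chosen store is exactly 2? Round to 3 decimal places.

0.062

Conditional on each format, P(X = 2): I: 0.141288; II: 0; III: 0.074584; IV: 0.063.
By total probability, P(X = 2) = 0.2·0.141288 + 0.31·0 + 0.28·0.074584 + 0.21·0.063 = 0.0623711.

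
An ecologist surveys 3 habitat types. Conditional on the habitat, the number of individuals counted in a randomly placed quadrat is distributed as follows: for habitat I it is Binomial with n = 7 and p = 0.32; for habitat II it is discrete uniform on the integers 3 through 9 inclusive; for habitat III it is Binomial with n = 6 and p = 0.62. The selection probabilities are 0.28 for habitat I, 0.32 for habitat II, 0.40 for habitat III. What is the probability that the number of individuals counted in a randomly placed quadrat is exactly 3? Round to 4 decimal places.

0.2190

Conditional on each habitat, P(X = 3): I: 0.245219; II: 0.142857; III: 0.261551.
By total probability, P(X = 3) = 0.28·0.245219 + 0.32·0.142857 + 0.4·0.261551 = 0.218996.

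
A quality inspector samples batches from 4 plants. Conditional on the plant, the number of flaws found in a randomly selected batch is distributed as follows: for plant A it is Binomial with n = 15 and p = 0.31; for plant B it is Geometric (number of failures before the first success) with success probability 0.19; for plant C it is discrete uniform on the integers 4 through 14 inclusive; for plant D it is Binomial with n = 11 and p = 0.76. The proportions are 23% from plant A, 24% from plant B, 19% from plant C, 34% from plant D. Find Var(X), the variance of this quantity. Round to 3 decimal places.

Per component, A: μ=4.65, E[X²]=24.831; B: μ=4.26316, E[X²]=40.6122; C: μ=9, E[X²]=91; D: μ=8.36, E[X²]=71.896.
E[X] = 0.23·4.65 + 0.24·4.26316 + 0.19·9 + 0.34·8.36 = 6.64506.
E[X²] = 0.23·24.831 + 0.24·40.6122 + 0.19·91 + 0.34·71.896 = 57.1927.
Var(X) = E[X²] − (E[X])² = 57.1927 − 44.1568 = 13.0359.

13.036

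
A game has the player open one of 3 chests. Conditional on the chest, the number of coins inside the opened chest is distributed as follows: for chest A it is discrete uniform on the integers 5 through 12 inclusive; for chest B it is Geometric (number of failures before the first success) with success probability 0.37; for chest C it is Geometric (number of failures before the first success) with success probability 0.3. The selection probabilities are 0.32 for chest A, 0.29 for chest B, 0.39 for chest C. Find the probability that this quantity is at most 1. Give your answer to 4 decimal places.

0.3738

Conditional on each chest, P(X ≤ 1): A: 0; B: 0.6031; C: 0.51.
By total probability, P(X ≤ 1) = 0.32·0 + 0.29·0.6031 + 0.39·0.51 = 0.373799.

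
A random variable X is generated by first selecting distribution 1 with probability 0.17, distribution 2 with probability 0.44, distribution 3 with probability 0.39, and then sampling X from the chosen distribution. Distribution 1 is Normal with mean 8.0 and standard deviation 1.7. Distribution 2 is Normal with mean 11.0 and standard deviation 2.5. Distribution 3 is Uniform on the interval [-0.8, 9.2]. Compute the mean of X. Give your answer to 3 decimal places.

Component means — 1: 8; 2: 11; 3: 4.2.
E[X] = 0.17·8 + 0.44·11 + 0.39·4.2 = 7.838.

7.838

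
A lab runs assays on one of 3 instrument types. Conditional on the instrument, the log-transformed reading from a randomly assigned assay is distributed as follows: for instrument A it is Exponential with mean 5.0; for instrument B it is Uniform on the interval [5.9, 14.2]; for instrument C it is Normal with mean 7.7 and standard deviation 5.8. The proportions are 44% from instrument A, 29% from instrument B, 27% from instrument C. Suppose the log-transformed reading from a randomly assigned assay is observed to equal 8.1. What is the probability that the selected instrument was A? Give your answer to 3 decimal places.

Likelihoods f(8.1 | ·): A: 0.0395797; B: 0.120482; C: 0.0686198.
Posterior ∝ prior × likelihood. Numerator for A: 0.44·0.0395797 = 0.0174151.
Normalizing constant: 0.44·0.0395797 + 0.29·0.120482 + 0.27·0.0686198 = 0.0708822.
P(A | observation) = 0.0174151 / 0.0708822 = 0.245691.

0.246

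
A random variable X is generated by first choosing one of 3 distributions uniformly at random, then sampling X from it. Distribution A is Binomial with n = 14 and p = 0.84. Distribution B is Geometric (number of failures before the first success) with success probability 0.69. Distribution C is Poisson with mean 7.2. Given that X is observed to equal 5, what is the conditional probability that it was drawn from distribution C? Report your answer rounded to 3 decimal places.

Likelihoods P(X=5 | ·): A: 5.75361e-05; B: 0.00197541; C: 0.120382.
Posterior ∝ prior × likelihood. Numerator for C: 0.333333·0.120382 = 0.0401273.
Normalizing constant: 0.333333·5.75361e-05 + 0.333333·0.00197541 + 0.333333·0.120382 = 0.0408049.
P(C | observation) = 0.0401273 / 0.0408049 = 0.983393.

0.983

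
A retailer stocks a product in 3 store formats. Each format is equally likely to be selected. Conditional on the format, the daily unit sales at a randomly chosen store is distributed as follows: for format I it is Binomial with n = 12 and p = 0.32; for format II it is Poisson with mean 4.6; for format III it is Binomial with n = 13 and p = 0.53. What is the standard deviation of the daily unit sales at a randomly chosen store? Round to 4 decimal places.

Per component, I: μ=3.84, E[X²]=17.3568; II: μ=4.6, E[X²]=25.76; III: μ=6.89, E[X²]=50.7104.
E[X] = 0.333333·3.84 + 0.333333·4.6 + 0.333333·6.89 = 5.11.
E[X²] = 0.333333·17.3568 + 0.333333·25.76 + 0.333333·50.7104 = 31.2757.
Var(X) = E[X²] − (E[X])² = 31.2757 − 26.1121 = 5.16363.
SD(X) = √5.16363 = 2.27236.

2.2724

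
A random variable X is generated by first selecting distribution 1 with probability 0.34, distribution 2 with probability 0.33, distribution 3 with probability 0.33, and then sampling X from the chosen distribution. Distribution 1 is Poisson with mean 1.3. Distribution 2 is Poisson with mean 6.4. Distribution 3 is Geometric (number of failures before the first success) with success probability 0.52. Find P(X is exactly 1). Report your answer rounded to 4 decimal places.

Conditional on each component, P(X = 1): 1: 0.354291; 2: 0.010634; 3: 0.2496.
By total probability, P(X = 1) = 0.34·0.354291 + 0.33·0.010634 + 0.33·0.2496 = 0.206336.

0.2063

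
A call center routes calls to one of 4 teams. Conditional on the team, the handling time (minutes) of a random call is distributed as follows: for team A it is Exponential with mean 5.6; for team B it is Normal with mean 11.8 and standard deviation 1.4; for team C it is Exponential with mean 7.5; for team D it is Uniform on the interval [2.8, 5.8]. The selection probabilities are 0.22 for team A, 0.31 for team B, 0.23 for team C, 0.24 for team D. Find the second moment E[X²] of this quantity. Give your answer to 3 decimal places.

88.063

For each component E[X²] = Var + (mean)², giving A: 62.72; B: 141.2; C: 112.5; D: 19.24.
Overall E[X²] = 0.22·62.72 + 0.31·141.2 + 0.23·112.5 + 0.24·19.24 = 88.063.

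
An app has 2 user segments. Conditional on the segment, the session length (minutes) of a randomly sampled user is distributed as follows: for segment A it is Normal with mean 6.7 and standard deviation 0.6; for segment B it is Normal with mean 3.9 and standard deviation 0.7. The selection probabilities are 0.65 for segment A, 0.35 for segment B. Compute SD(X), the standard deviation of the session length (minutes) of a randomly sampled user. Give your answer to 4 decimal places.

Per component, A: μ=6.7, E[X²]=45.25; B: μ=3.9, E[X²]=15.7.
E[X] = 0.65·6.7 + 0.35·3.9 = 5.72.
E[X²] = 0.65·45.25 + 0.35·15.7 = 34.9075.
Var(X) = E[X²] − (E[X])² = 34.9075 − 32.7184 = 2.1891.
SD(X) = √2.1891 = 1.47956.

1.4796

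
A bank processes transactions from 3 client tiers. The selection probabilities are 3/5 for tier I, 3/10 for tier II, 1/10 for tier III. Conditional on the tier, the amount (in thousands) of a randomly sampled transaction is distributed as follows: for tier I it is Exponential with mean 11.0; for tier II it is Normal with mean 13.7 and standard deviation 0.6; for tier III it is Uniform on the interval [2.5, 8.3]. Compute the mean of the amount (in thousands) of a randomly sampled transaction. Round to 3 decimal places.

Component means — I: 11; II: 13.7; III: 5.4.
E[X] = 0.6·11 + 0.3·13.7 + 0.1·5.4 = 11.25.

11.250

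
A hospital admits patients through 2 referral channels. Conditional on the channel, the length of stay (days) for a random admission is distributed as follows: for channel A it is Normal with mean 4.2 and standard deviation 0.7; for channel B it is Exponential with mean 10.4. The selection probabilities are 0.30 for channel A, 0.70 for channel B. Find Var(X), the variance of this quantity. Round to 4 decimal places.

83.9314

Per component, A: μ=4.2, E[X²]=18.13; B: μ=10.4, E[X²]=216.32.
E[X] = 0.3·4.2 + 0.7·10.4 = 8.54.
E[X²] = 0.3·18.13 + 0.7·216.32 = 156.863.
Var(X) = E[X²] − (E[X])² = 156.863 − 72.9316 = 83.9314.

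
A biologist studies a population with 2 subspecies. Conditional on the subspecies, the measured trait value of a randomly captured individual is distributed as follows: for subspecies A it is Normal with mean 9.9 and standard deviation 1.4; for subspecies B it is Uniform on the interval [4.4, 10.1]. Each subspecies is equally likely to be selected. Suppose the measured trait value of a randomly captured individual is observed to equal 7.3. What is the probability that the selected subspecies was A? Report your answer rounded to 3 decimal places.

0.225

Likelihoods f(7.3 | ·): A: 0.0507979; B: 0.175439.
Posterior ∝ prior × likelihood. Numerator for A: 0.5·0.0507979 = 0.0253989.
Normalizing constant: 0.5·0.0507979 + 0.5·0.175439 = 0.113118.
P(A | observation) = 0.0253989 / 0.113118 = 0.224534.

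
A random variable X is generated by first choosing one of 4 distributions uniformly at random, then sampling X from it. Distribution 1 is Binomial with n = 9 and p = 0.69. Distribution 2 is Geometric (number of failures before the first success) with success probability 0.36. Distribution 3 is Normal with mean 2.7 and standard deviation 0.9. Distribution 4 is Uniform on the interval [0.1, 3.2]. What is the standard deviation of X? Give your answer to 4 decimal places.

2.3535

Per component, 1: μ=6.21, E[X²]=40.4892; 2: μ=1.77778, E[X²]=8.09877; 3: μ=2.7, E[X²]=8.1; 4: μ=1.65, E[X²]=3.52333.
E[X] = 0.25·6.21 + 0.25·1.77778 + 0.25·2.7 + 0.25·1.65 = 3.08444.
E[X²] = 0.25·40.4892 + 0.25·8.09877 + 0.25·8.1 + 0.25·3.52333 = 15.0528.
Var(X) = E[X²] − (E[X])² = 15.0528 − 9.5138 = 5.53903.
SD(X) = √5.53903 = 2.35351.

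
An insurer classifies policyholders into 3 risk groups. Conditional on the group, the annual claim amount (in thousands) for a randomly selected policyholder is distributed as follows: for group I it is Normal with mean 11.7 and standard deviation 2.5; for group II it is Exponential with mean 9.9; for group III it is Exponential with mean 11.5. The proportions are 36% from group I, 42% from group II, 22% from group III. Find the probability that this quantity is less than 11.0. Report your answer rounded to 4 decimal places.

Conditional on each group, P(X < 11.0): I: 0.389739; II: 0.670807; III: 0.615773.
By total probability, P(X < 11.0) = 0.36·0.389739 + 0.42·0.670807 + 0.22·0.615773 = 0.557515.

0.5575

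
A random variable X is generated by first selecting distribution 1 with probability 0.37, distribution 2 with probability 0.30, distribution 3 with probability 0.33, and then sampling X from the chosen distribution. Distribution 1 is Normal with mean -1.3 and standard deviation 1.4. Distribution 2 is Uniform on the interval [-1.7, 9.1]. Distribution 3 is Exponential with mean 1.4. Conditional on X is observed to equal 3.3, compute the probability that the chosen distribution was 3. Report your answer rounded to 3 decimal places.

Likelihoods f(3.3 | ·): 1: 0.00128967; 2: 0.0925926; 3: 0.067636.
Posterior ∝ prior × likelihood. Numerator for 3: 0.33·0.067636 = 0.0223199.
Normalizing constant: 0.37·0.00128967 + 0.3·0.0925926 + 0.33·0.067636 = 0.0505748.
P(3 | observation) = 0.0223199 / 0.0505748 = 0.441324.

0.441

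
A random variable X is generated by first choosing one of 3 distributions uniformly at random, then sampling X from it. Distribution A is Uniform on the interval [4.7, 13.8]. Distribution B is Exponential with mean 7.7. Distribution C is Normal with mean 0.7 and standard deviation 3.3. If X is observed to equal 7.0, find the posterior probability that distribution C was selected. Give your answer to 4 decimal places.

0.1075

Likelihoods f(7.0 | ·): A: 0.10989; B: 0.0523234; C: 0.0195423.
Posterior ∝ prior × likelihood. Numerator for C: 0.333333·0.0195423 = 0.00651409.
Normalizing constant: 0.333333·0.10989 + 0.333333·0.0523234 + 0.333333·0.0195423 = 0.0605853.
P(C | observation) = 0.00651409 / 0.0605853 = 0.107519.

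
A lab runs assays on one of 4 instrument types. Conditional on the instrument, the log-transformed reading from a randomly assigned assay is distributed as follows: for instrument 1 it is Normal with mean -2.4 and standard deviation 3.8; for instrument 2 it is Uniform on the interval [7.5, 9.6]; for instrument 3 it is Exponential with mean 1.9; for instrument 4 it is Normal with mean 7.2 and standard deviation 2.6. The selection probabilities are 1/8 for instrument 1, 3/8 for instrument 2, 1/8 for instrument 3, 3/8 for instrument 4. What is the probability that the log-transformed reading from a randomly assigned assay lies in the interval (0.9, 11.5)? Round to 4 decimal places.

0.8303

Conditional on each instrument, P(0.9 < X < 11.5): 1: 0.192455; 2: 1; 3: 0.620352; 4: 0.943226.
By total probability, P(0.9 < X < 11.5) = 0.125·0.192455 + 0.375·1 + 0.125·0.620352 + 0.375·0.943226 = 0.830311.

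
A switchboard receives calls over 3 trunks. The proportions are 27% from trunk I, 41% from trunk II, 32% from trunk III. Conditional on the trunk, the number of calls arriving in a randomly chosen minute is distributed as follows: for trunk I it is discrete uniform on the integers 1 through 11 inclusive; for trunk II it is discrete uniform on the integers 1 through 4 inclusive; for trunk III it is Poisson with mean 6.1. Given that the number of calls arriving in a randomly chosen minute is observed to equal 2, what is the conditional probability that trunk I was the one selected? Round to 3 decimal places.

Likelihoods P(X=2 | ·): I: 0.0909091; II: 0.25; III: 0.0417286.
Posterior ∝ prior × likelihood. Numerator for I: 0.27·0.0909091 = 0.0245455.
Normalizing constant: 0.27·0.0909091 + 0.41·0.25 + 0.32·0.0417286 = 0.140399.
P(I | observation) = 0.0245455 / 0.140399 = 0.174827.

0.175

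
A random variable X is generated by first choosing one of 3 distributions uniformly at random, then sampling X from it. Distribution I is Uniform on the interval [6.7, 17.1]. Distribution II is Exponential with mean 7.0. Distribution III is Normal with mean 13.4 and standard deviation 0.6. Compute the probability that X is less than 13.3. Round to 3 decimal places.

0.640

Conditional on each component, P(X < 13.3): I: 0.634615; II: 0.850431; III: 0.433816.
By total probability, P(X < 13.3) = 0.333333·0.634615 + 0.333333·0.850431 + 0.333333·0.433816 = 0.639621.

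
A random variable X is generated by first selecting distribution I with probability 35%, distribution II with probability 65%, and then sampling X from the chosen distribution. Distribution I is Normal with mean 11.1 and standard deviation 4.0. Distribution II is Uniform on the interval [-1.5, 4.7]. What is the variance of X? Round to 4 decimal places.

Per component, I: μ=11.1, E[X²]=139.21; II: μ=1.6, E[X²]=5.76333.
E[X] = 0.35·11.1 + 0.65·1.6 = 4.925.
E[X²] = 0.35·139.21 + 0.65·5.76333 = 52.4697.
Var(X) = E[X²] − (E[X])² = 52.4697 − 24.2556 = 28.214.

28.2140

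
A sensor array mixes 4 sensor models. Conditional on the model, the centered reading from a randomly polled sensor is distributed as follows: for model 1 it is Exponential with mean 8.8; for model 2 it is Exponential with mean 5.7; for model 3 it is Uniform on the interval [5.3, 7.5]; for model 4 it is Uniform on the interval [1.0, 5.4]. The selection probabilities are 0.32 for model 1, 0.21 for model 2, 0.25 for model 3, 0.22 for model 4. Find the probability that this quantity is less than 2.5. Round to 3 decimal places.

0.229

Conditional on each model, P(X < 2.5): 1: 0.247302; 2: 0.355059; 3: 0; 4: 0.340909.
By total probability, P(X < 2.5) = 0.32·0.247302 + 0.21·0.355059 + 0.25·0 + 0.22·0.340909 = 0.228699.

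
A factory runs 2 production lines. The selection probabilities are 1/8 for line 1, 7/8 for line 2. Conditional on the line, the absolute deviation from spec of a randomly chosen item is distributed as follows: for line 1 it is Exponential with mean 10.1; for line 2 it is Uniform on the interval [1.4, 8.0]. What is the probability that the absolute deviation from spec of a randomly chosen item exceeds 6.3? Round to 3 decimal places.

Conditional on each line, P(X > 6.3): 1: 0.535924; 2: 0.257576.
By total probability, P(X > 6.3) = 0.125·0.535924 + 0.875·0.257576 = 0.292369.

0.292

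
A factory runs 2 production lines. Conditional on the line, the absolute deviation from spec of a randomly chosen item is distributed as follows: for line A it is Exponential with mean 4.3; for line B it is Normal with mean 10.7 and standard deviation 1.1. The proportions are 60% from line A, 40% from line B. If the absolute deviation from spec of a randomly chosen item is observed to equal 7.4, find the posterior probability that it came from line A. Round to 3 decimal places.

0.939

Likelihoods f(7.4 | ·): A: 0.0416046; B: 0.00402895.
Posterior ∝ prior × likelihood. Numerator for A: 0.6·0.0416046 = 0.0249627.
Normalizing constant: 0.6·0.0416046 + 0.4·0.00402895 = 0.0265743.
P(A | observation) = 0.0249627 / 0.0265743 = 0.939356.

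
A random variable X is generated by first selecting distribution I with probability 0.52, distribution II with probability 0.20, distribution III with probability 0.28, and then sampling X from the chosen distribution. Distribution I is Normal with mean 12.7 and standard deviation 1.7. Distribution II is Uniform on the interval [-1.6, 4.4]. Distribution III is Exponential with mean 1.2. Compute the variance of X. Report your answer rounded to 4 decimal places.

Per component, I: μ=12.7, E[X²]=164.18; II: μ=1.4, E[X²]=4.96; III: μ=1.2, E[X²]=2.88.
E[X] = 0.52·12.7 + 0.2·1.4 + 0.28·1.2 = 7.22.
E[X²] = 0.52·164.18 + 0.2·4.96 + 0.28·2.88 = 87.172.
Var(X) = E[X²] − (E[X])² = 87.172 − 52.1284 = 35.0436.

35.0436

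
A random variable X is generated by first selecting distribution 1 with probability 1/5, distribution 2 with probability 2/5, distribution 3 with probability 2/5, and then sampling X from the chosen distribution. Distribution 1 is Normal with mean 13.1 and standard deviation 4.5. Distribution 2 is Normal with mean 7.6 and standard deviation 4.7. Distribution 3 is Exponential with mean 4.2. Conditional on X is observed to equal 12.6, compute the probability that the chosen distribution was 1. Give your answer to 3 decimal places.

Likelihoods f(12.6 | ·): 1: 0.0881083; 2: 0.0482014; 3: 0.0118541.
Posterior ∝ prior × likelihood. Numerator for 1: 0.2·0.0881083 = 0.0176217.
Normalizing constant: 0.2·0.0881083 + 0.4·0.0482014 + 0.4·0.0118541 = 0.0416438.
P(1 | observation) = 0.0176217 / 0.0416438 = 0.423152.

0.423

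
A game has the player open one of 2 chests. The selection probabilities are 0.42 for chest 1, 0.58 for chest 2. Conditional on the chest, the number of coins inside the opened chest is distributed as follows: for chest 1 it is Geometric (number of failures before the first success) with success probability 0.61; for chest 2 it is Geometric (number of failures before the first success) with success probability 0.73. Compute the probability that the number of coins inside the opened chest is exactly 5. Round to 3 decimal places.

0.003

Conditional on each chest, P(X = 5): 1: 0.00550368; 2: 0.00104747.
By total probability, P(X = 5) = 0.42·0.00550368 + 0.58·0.00104747 = 0.00291908.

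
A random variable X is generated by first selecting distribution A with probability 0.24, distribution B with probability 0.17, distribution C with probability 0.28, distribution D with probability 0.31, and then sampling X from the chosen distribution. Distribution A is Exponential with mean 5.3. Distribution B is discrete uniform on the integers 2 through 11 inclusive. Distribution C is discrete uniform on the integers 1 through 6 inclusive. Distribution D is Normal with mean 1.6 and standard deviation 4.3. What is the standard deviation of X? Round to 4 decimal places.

Per component, A: μ=5.3, E[X²]=56.18; B: μ=6.5, E[X²]=50.5; C: μ=3.5, E[X²]=15.1667; D: μ=1.6, E[X²]=21.05.
E[X] = 0.24·5.3 + 0.17·6.5 + 0.28·3.5 + 0.31·1.6 = 3.853.
E[X²] = 0.24·56.18 + 0.17·50.5 + 0.28·15.1667 + 0.31·21.05 = 32.8404.
Var(X) = E[X²] − (E[X])² = 32.8404 − 14.8456 = 17.9948.
SD(X) = √17.9948 = 4.24202.

4.2420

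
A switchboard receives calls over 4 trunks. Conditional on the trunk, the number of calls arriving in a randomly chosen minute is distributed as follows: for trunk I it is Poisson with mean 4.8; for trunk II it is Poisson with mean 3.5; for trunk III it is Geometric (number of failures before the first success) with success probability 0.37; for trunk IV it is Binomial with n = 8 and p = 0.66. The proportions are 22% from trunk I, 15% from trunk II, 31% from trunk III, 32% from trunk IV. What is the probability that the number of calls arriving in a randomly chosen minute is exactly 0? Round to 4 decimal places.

0.1211

Conditional on each trunk, P(X = 0): I: 0.00822975; II: 0.0301974; III: 0.37; IV: 0.000178579.
By total probability, P(X = 0) = 0.22·0.00822975 + 0.15·0.0301974 + 0.31·0.37 + 0.32·0.000178579 = 0.121097.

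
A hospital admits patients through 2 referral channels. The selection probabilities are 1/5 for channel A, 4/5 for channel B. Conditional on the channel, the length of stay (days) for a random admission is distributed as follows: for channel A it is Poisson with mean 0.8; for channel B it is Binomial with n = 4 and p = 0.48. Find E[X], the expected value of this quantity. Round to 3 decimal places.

1.696

Component means — A: 0.8; B: 1.92.
E[X] = 0.2·0.8 + 0.8·1.92 = 1.696.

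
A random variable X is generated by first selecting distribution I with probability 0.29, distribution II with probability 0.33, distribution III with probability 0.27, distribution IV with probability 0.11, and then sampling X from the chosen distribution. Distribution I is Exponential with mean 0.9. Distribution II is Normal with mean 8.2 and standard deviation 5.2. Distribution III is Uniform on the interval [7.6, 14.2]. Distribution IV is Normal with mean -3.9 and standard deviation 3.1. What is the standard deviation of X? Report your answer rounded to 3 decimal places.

6.110

Per component, I: μ=0.9, E[X²]=1.62; II: μ=8.2, E[X²]=94.28; III: μ=10.9, E[X²]=122.44; IV: μ=-3.9, E[X²]=24.82.
E[X] = 0.29·0.9 + 0.33·8.2 + 0.27·10.9 + 0.11·-3.9 = 5.481.
E[X²] = 0.29·1.62 + 0.33·94.28 + 0.27·122.44 + 0.11·24.82 = 67.3712.
Var(X) = E[X²] − (E[X])² = 67.3712 − 30.0414 = 37.3298.
SD(X) = √37.3298 = 6.10981.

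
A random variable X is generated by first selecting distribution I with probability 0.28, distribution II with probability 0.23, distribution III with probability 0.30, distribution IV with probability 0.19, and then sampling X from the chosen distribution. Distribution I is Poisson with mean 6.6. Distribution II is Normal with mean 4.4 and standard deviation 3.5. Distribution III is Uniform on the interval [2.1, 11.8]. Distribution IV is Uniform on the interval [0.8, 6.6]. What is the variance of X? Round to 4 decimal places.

Per component, I: μ=6.6, E[X²]=50.16; II: μ=4.4, E[X²]=31.61; III: μ=6.95, E[X²]=56.1433; IV: μ=3.7, E[X²]=16.4933.
E[X] = 0.28·6.6 + 0.23·4.4 + 0.3·6.95 + 0.19·3.7 = 5.648.
E[X²] = 0.28·50.16 + 0.23·31.61 + 0.3·56.1433 + 0.19·16.4933 = 41.2918.
Var(X) = E[X²] − (E[X])² = 41.2918 − 31.8999 = 9.39193.

9.3919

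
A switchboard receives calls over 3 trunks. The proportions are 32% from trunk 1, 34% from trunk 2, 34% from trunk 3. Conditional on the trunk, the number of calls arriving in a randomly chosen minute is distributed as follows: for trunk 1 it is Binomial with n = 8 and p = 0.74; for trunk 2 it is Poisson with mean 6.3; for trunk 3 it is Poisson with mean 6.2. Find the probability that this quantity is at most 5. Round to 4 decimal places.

Conditional on each trunk, P(X ≤ 5): 1: 0.346524; 2: 0.398772; 3: 0.414113.
By total probability, P(X ≤ 5) = 0.32·0.346524 + 0.34·0.398772 + 0.34·0.414113 = 0.387268.

0.3873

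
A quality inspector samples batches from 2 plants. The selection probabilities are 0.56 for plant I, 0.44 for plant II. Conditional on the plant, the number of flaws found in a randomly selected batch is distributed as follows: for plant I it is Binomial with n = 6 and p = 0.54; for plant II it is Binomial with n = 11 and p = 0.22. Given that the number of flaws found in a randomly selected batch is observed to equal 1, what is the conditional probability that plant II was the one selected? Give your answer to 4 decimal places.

0.7037

Likelihoods P(X=1 | ·): I: 0.066732; II: 0.201726.
Posterior ∝ prior × likelihood. Numerator for II: 0.44·0.201726 = 0.0887593.
Normalizing constant: 0.56·0.066732 + 0.44·0.201726 = 0.126129.
P(II | observation) = 0.0887593 / 0.126129 = 0.703717.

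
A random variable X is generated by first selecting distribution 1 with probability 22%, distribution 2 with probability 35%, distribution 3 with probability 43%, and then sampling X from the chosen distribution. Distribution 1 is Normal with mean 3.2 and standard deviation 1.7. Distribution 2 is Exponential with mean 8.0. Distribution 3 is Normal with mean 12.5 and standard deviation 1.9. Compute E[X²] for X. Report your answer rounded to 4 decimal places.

116.4284

For each component E[X²] = Var + (mean)², giving 1: 13.13; 2: 128; 3: 159.86.
Overall E[X²] = 0.22·13.13 + 0.35·128 + 0.43·159.86 = 116.428.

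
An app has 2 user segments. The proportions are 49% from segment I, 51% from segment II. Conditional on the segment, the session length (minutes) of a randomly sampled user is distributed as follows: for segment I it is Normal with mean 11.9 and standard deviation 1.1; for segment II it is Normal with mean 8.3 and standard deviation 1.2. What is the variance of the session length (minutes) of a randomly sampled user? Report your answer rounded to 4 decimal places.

Per component, I: μ=11.9, E[X²]=142.82; II: μ=8.3, E[X²]=70.33.
E[X] = 0.49·11.9 + 0.51·8.3 = 10.064.
E[X²] = 0.49·142.82 + 0.51·70.33 = 105.85.
Var(X) = E[X²] − (E[X])² = 105.85 − 101.284 = 4.566.

4.5660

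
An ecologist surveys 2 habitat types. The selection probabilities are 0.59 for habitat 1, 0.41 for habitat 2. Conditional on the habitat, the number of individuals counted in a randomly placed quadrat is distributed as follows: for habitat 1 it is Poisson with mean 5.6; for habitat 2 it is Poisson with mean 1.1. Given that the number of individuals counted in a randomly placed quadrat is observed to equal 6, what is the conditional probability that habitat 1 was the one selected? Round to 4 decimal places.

Likelihoods P(X=6 | ·): 1: 0.158397; 2: 0.00081903.
Posterior ∝ prior × likelihood. Numerator for 1: 0.59·0.158397 = 0.0934541.
Normalizing constant: 0.59·0.158397 + 0.41·0.00081903 = 0.0937899.
P(1 | observation) = 0.0934541 / 0.0937899 = 0.99642.

0.9964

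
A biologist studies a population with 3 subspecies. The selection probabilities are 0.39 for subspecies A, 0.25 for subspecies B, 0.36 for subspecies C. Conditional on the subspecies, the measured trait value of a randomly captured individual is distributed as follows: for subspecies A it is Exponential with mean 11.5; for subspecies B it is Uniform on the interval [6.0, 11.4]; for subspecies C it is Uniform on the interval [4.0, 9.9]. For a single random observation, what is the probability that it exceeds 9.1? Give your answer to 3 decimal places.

0.332

Conditional on each subspecies, P(X > 9.1): A: 0.453253; B: 0.425926; C: 0.135593.
By total probability, P(X > 9.1) = 0.39·0.453253 + 0.25·0.425926 + 0.36·0.135593 = 0.332064.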